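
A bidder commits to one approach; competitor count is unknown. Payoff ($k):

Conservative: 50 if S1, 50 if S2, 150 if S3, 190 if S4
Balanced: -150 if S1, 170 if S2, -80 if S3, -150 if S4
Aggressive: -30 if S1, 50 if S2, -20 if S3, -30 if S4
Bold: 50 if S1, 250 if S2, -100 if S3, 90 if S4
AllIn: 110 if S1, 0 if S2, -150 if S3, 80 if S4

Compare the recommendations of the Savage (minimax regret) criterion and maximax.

minimax regret → Conservative; maximax → Bold (disagree)

Column bests: S1=110, S2=250, S3=150, S4=190.
Conservative regrets: 60, 200, 0, 0 → max 200
Balanced regrets: 260, 80, 230, 340 → max 340
Aggressive regrets: 140, 200, 170, 220 → max 220
Bold regrets: 60, 0, 250, 100 → max 250
AllIn regrets: 0, 250, 300, 110 → max 300
Smallest max regret = 200 → Conservative.
Row maxima: Conservative=190, Balanced=170, Aggressive=50, Bold=250, AllIn=110
Best best-case = 250 → Bold.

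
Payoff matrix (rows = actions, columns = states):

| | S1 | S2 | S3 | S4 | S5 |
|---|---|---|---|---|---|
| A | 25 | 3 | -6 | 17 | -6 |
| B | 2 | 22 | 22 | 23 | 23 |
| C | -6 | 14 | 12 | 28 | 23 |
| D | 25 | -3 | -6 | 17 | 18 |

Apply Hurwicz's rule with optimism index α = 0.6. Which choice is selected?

B

A: 0.6·25 + 0.4·(-6) = 12.6
B: 0.6·23 + 0.4·2 = 14.6
C: 0.6·28 + 0.4·(-6) = 14.4
D: 0.6·25 + 0.4·(-6) = 12.6
Highest Hurwicz score = 14.6 → B.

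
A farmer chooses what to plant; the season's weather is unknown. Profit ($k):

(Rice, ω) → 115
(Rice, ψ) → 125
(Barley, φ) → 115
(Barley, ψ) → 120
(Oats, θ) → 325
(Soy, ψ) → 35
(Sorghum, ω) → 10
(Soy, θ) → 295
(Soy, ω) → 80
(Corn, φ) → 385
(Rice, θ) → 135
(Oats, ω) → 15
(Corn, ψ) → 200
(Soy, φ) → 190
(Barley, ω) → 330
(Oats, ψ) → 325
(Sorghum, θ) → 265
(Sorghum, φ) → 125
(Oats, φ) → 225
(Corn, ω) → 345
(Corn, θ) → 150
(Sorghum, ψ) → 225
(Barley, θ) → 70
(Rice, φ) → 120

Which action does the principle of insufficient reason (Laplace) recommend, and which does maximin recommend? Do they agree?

Row averages: Corn=270, Soy=150, Barley=158.75, Sorghum=156.25, Rice=123.75, Oats=222.5
Highest average = 270 → Corn.
Row minima: Corn=150, Soy=35, Barley=70, Sorghum=10, Rice=115, Oats=15
Best worst-case = 150 → Corn.

laplace → Corn; maximin → Corn (agree)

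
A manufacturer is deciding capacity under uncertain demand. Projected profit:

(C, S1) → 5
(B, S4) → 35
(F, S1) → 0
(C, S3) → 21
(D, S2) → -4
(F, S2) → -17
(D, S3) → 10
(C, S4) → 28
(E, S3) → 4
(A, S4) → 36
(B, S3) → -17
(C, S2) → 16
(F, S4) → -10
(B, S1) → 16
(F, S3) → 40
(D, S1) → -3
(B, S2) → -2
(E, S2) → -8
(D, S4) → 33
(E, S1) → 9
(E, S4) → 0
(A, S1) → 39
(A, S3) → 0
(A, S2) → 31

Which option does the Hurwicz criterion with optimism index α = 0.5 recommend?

A: 0.5·39 + 0.5·0 = 19.5
B: 0.5·35 + 0.5·(-17) = 9
C: 0.5·28 + 0.5·5 = 16.5
D: 0.5·33 + 0.5·(-4) = 14.5
E: 0.5·9 + 0.5·(-8) = 0.5
F: 0.5·40 + 0.5·(-17) = 11.5
Highest Hurwicz score = 19.5 → A.

A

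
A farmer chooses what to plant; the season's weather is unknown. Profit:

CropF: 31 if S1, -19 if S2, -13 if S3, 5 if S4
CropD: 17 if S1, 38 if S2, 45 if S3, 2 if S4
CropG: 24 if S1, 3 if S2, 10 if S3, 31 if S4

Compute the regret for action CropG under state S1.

Best payoff under S1 is 31.
Regret = 31 − 24 = 7.

7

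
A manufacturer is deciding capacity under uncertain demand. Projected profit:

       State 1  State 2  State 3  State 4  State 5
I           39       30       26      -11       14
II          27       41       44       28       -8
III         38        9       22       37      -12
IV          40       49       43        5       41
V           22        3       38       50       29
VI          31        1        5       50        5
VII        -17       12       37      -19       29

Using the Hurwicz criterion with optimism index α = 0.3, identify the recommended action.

I: 0.3·39 + 0.7·(-11) = 4
II: 0.3·44 + 0.7·(-8) = 7.6
III: 0.3·38 + 0.7·(-12) = 3
IV: 0.3·49 + 0.7·5 = 18.2
V: 0.3·50 + 0.7·3 = 17.1
VI: 0.3·50 + 0.7·1 = 15.7
VII: 0.3·37 + 0.7·(-19) = -2.2
Highest Hurwicz score = 18.2 → IV.

IV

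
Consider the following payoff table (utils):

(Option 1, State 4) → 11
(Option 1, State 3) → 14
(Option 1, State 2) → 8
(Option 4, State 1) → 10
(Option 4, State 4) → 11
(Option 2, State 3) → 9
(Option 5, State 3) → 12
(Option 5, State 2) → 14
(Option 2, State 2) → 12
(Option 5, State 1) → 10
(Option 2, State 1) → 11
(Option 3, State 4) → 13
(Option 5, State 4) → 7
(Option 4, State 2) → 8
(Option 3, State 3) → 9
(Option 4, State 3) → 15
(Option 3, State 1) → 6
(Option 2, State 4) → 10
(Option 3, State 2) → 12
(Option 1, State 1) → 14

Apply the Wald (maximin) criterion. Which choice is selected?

Row minima: Option 1=8, Option 2=9, Option 3=6, Option 4=8, Option 5=7
Best worst-case = 9 → Option 2.

Option 2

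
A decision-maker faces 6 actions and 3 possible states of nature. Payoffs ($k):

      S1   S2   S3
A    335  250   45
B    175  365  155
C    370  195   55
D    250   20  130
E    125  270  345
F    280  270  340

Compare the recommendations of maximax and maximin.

maximax → C; maximin → F (disagree)

Row maxima: A=335, B=365, C=370, D=250, E=345, F=340
Best best-case = 370 → C.
Row minima: A=45, B=155, C=55, D=20, E=125, F=270
Best worst-case = 270 → F.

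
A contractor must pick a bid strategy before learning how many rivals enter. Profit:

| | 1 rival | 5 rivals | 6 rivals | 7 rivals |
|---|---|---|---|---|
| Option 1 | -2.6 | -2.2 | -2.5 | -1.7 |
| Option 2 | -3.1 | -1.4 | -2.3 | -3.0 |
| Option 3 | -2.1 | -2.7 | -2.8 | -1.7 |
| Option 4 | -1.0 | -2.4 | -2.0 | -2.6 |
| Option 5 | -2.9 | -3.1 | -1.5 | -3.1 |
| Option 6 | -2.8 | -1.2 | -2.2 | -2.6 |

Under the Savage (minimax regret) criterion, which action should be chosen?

Column bests: 1 rival=-1.0, 5 rivals=-1.2, 6 rivals=-1.5, 7 rivals=-1.7.
Option 1 regrets: 1.6, 1.0, 1.0, 0.0 → max 1.6
Option 2 regrets: 2.1, 0.2, 0.8, 1.3 → max 2.1
Option 3 regrets: 1.1, 1.5, 1.3, 0.0 → max 1.5
Option 4 regrets: 0.0, 1.2, 0.5, 0.9 → max 1.2
Option 5 regrets: 1.9, 1.9, 0.0, 1.4 → max 1.9
Option 6 regrets: 1.8, 0.0, 0.7, 0.9 → max 1.8
Smallest max regret = 1.2 → Option 4.

Option 4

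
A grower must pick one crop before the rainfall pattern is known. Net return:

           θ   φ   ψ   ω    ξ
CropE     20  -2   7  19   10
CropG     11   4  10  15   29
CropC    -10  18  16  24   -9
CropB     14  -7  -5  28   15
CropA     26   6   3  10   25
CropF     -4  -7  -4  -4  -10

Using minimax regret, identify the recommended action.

Column bests: θ=26, φ=18, ψ=16, ω=28, ξ=29.
CropE regrets: 6, 20, 9, 9, 19 → max 20
CropG regrets: 15, 14, 6, 13, 0 → max 15
CropC regrets: 36, 0, 0, 4, 38 → max 38
CropB regrets: 12, 25, 21, 0, 14 → max 25
CropA regrets: 0, 12, 13, 18, 4 → max 18
CropF regrets: 30, 25, 20, 32, 39 → max 39
Smallest max regret = 15 → CropG.

CropG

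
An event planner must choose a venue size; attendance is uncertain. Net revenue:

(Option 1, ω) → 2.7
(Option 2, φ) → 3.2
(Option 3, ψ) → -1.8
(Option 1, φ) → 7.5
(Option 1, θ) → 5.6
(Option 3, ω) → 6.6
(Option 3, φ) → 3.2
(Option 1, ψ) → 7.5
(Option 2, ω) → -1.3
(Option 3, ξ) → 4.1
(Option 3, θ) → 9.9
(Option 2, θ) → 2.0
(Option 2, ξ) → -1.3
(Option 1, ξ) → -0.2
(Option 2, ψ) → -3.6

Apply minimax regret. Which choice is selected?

Option 1

Column bests: θ=9.9, φ=7.5, ψ=7.5, ω=6.6, ξ=4.1.
Option 1 regrets: 4.3, 0.0, 0.0, 3.9, 4.3 → max 4.3
Option 2 regrets: 7.9, 4.3, 11.1, 7.9, 5.4 → max 11.1
Option 3 regrets: 0.0, 4.3, 9.3, 0.0, 0.0 → max 9.3
Smallest max regret = 4.3 → Option 1.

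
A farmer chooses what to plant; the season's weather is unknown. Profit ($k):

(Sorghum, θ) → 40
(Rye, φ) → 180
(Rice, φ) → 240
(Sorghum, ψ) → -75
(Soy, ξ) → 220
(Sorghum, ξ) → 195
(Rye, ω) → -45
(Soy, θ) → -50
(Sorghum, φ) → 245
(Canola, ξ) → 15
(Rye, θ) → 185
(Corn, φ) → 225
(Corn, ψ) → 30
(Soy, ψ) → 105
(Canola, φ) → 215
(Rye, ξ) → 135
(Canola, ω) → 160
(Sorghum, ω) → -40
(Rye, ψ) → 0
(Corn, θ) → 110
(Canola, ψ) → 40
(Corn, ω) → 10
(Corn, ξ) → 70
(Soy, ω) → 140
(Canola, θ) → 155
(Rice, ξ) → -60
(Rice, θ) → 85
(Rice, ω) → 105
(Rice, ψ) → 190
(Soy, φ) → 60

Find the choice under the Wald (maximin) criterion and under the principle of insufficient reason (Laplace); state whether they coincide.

Row minima: Soy=-50, Rye=-45, Sorghum=-75, Rice=-60, Canola=15, Corn=10
Best worst-case = 15 → Canola.
Row averages: Soy=95, Rye=91, Sorghum=73, Rice=112, Canola=117, Corn=89
Highest average = 117 → Canola.

maximin → Canola; laplace → Canola (agree)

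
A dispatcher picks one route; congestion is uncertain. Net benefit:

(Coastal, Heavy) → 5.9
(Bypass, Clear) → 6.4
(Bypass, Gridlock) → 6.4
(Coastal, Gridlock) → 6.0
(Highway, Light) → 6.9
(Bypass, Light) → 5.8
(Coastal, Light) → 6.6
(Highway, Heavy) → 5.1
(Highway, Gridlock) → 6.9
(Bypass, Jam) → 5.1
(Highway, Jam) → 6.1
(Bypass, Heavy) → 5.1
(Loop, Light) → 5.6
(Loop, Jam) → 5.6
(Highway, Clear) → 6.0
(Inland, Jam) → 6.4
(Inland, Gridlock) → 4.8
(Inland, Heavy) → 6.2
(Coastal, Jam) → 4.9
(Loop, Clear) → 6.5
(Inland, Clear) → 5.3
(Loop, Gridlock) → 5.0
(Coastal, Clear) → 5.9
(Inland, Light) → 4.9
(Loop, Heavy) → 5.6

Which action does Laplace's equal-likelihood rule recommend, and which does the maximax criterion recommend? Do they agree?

Row averages: Coastal=5.86, Inland=5.52, Bypass=5.76, Loop=5.66, Highway=6.2
Highest average = 6.2 → Highway.
Row maxima: Coastal=6.6, Inland=6.4, Bypass=6.4, Loop=6.5, Highway=6.9
Best best-case = 6.9 → Highway.

laplace → Highway; maximax → Highway (agree)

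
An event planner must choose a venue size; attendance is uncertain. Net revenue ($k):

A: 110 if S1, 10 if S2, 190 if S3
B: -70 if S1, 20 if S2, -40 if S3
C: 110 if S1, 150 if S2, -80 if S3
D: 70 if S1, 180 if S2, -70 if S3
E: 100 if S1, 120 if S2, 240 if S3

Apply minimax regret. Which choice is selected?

Column bests: S1=110, S2=180, S3=240.
A regrets: 0, 170, 50 → max 170
B regrets: 180, 160, 280 → max 280
C regrets: 0, 30, 320 → max 320
D regrets: 40, 0, 310 → max 310
E regrets: 10, 60, 0 → max 60
Smallest max regret = 60 → E.

E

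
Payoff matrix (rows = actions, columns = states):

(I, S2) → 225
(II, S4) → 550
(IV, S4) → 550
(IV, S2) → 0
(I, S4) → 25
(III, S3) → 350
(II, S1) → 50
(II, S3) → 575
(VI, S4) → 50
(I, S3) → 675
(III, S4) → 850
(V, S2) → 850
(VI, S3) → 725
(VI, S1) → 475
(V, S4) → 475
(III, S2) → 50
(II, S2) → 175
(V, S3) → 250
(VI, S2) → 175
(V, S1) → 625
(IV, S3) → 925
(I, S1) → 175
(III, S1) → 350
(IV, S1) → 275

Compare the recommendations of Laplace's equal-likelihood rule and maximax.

Row averages: I=275, II=337.5, III=400, IV=437.5, V=550, VI=356.25
Highest average = 550 → V.
Row maxima: I=675, II=575, III=850, IV=925, V=850, VI=725
Best best-case = 925 → IV.

laplace → V; maximax → IV (disagree)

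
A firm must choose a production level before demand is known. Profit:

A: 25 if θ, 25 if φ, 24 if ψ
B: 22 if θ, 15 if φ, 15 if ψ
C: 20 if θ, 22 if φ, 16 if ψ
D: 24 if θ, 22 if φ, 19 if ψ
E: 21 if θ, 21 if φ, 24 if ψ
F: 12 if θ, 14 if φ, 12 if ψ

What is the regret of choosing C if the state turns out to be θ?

Best payoff under θ is 25.
Regret = 25 − 20 = 5.

5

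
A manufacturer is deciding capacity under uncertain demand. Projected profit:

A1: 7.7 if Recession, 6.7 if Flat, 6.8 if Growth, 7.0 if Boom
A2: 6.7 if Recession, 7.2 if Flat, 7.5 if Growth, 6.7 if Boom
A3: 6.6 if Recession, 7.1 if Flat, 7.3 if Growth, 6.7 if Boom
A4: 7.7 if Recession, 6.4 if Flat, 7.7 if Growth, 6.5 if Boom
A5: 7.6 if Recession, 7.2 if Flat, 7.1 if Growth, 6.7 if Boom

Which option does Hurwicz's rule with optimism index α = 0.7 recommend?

A1: 0.7·7.7 + 0.3·6.7 = 7.4
A2: 0.7·7.5 + 0.3·6.7 = 7.26
A3: 0.7·7.3 + 0.3·6.6 = 7.09
A4: 0.7·7.7 + 0.3·6.4 = 7.31
A5: 0.7·7.6 + 0.3·6.7 = 7.33
Highest Hurwicz score = 7.4 → A1.

A1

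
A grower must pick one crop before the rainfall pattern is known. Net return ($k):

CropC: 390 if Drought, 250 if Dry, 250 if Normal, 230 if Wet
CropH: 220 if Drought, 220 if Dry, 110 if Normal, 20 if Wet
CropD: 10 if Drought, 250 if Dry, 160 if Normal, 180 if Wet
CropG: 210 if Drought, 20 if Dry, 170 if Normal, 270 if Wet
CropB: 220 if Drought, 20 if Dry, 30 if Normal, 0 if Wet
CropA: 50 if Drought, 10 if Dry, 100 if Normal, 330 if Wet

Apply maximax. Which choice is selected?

Row maxima: CropC=390, CropH=220, CropD=250, CropG=270, CropB=220, CropA=330
Best best-case = 390 → CropC.

CropC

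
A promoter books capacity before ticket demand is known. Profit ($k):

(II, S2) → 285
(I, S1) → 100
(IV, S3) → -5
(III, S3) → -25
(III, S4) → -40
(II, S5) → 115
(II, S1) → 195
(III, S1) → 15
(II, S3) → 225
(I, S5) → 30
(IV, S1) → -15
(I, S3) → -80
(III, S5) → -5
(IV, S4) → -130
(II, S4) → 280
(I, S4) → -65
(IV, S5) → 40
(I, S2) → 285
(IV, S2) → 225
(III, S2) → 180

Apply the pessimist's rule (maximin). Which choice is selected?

Row minima: I=-80, II=115, III=-40, IV=-130
Best worst-case = 115 → II.

II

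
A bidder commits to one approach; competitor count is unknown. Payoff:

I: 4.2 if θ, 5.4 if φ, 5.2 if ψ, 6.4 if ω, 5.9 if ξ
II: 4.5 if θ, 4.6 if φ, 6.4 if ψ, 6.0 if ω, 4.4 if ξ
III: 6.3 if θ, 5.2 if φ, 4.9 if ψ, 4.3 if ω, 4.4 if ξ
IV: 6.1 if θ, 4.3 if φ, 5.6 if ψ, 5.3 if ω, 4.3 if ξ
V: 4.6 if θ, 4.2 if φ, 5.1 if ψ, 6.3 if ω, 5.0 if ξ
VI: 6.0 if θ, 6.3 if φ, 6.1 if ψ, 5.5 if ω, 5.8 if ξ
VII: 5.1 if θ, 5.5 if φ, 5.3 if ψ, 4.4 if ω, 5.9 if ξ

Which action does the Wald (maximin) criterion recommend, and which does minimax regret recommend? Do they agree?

maximin → VI; minimax regret → VI (agree)

Row minima: I=4.2, II=4.4, III=4.3, IV=4.3, V=4.2, VI=5.5, VII=4.4
Best worst-case = 5.5 → VI.
Column bests: θ=6.3, φ=6.3, ψ=6.4, ω=6.4, ξ=5.9.
I regrets: 2.1, 0.9, 1.2, 0.0, 0.0 → max 2.1
II regrets: 1.8, 1.7, 0.0, 0.4, 1.5 → max 1.8
III regrets: 0.0, 1.1, 1.5, 2.1, 1.5 → max 2.1
IV regrets: 0.2, 2.0, 0.8, 1.1, 1.6 → max 2.0
V regrets: 1.7, 2.1, 1.3, 0.1, 0.9 → max 2.1
VI regrets: 0.3, 0.0, 0.3, 0.9, 0.1 → max 0.9
VII regrets: 1.2, 0.8, 1.1, 2.0, 0.0 → max 2.0
Smallest max regret = 0.9 → VI.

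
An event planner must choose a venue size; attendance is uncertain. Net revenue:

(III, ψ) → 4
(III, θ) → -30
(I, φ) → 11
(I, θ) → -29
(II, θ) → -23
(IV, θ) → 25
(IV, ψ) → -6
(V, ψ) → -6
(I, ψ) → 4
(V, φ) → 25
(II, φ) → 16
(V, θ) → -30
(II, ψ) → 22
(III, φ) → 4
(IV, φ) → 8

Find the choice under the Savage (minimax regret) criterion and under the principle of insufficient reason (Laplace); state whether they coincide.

Column bests: θ=25, φ=25, ψ=22.
I regrets: 54, 14, 18 → max 54
II regrets: 48, 9, 0 → max 48
III regrets: 55, 21, 18 → max 55
IV regrets: 0, 17, 28 → max 28
V regrets: 55, 0, 28 → max 55
Smallest max regret = 28 → IV.
Row averages: I=-14/3, II=5, III=-22/3, IV=9, V=-11/3
Highest average = 9 → IV.

minimax regret → IV; laplace → IV (agree)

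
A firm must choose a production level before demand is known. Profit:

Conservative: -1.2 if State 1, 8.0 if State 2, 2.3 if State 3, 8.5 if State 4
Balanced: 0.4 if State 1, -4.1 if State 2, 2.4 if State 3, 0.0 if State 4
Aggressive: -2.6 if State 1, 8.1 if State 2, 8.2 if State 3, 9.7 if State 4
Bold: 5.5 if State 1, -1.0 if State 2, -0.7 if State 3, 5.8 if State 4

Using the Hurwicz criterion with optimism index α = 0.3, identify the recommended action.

Conservative: 0.3·8.5 + 0.7·(-1.2) = 1.71
Balanced: 0.3·2.4 + 0.7·(-4.1) = -2.15
Aggressive: 0.3·9.7 + 0.7·(-2.6) = 1.09
Bold: 0.3·5.8 + 0.7·(-1.0) = 1.04
Highest Hurwicz score = 1.71 → Conservative.

Conservative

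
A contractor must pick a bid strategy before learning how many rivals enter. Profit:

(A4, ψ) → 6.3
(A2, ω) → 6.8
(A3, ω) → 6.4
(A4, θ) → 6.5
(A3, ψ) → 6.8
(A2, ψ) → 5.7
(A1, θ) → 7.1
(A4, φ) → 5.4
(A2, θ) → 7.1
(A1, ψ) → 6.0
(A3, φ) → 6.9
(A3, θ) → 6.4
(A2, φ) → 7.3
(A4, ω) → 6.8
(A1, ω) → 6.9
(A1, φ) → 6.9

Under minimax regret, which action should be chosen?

Column bests: θ=7.1, φ=7.3, ψ=6.8, ω=6.9.
A1 regrets: 0.0, 0.4, 0.8, 0.0 → max 0.8
A2 regrets: 0.0, 0.0, 1.1, 0.1 → max 1.1
A3 regrets: 0.7, 0.4, 0.0, 0.5 → max 0.7
A4 regrets: 0.6, 1.9, 0.5, 0.1 → max 1.9
Smallest max regret = 0.7 → A3.

A3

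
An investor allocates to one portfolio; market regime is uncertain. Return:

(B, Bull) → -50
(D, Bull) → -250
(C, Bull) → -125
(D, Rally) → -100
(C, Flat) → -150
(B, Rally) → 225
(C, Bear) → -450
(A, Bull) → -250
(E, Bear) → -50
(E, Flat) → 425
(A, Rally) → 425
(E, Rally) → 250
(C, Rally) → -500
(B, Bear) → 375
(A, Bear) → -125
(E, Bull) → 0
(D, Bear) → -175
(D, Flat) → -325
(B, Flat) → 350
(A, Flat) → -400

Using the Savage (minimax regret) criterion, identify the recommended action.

Column bests: Bear=375, Flat=425, Bull=0, Rally=425.
A regrets: 500, 825, 250, 0 → max 825
B regrets: 0, 75, 50, 200 → max 200
C regrets: 825, 575, 125, 925 → max 925
D regrets: 550, 750, 250, 525 → max 750
E regrets: 425, 0, 0, 175 → max 425
Smallest max regret = 200 → B.

B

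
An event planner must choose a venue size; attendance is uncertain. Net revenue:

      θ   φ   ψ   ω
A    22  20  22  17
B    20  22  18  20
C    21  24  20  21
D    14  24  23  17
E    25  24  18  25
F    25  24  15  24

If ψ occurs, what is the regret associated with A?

Best payoff under ψ is 23.
Regret = 23 − 22 = 1.

1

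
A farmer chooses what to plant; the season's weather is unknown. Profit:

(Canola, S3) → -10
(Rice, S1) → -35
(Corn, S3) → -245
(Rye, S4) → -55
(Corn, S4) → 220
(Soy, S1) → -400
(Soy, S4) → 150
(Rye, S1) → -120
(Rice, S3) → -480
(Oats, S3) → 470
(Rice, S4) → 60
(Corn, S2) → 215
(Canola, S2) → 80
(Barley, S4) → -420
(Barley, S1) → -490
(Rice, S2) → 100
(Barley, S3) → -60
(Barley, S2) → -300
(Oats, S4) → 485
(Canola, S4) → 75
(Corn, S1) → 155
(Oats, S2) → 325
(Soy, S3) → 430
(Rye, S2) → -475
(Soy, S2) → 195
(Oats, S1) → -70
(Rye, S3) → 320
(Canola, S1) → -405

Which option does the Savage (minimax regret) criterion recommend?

Column bests: S1=155, S2=325, S3=470, S4=485.
Rice regrets: 190, 225, 950, 425 → max 950
Oats regrets: 225, 0, 0, 0 → max 225
Corn regrets: 0, 110, 715, 265 → max 715
Canola regrets: 560, 245, 480, 410 → max 560
Rye regrets: 275, 800, 150, 540 → max 800
Soy regrets: 555, 130, 40, 335 → max 555
Barley regrets: 645, 625, 530, 905 → max 905
Smallest max regret = 225 → Oats.

Oats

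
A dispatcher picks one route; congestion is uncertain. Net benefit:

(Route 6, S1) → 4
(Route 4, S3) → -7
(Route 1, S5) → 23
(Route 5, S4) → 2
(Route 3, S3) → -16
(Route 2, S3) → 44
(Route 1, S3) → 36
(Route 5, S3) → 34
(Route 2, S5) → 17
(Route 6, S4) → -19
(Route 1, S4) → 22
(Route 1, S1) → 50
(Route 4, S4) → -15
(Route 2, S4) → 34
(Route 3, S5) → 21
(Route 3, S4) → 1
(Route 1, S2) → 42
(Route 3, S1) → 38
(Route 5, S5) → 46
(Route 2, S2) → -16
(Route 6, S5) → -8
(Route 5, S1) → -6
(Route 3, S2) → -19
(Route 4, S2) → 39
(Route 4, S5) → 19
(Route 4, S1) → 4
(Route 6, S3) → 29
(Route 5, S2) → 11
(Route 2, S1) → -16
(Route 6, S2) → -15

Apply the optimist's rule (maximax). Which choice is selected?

Route 1

Row maxima: Route 1=50, Route 2=44, Route 3=38, Route 4=39, Route 5=46, Route 6=29
Best best-case = 50 → Route 1.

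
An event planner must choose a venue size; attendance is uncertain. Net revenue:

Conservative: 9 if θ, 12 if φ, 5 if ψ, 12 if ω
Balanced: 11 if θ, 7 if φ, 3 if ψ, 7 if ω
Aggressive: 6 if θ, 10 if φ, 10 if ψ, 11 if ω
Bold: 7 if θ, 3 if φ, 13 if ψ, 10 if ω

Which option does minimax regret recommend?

Column bests: θ=11, φ=12, ψ=13, ω=12.
Conservative regrets: 2, 0, 8, 0 → max 8
Balanced regrets: 0, 5, 10, 5 → max 10
Aggressive regrets: 5, 2, 3, 1 → max 5
Bold regrets: 4, 9, 0, 2 → max 9
Smallest max regret = 5 → Aggressive.

Aggressive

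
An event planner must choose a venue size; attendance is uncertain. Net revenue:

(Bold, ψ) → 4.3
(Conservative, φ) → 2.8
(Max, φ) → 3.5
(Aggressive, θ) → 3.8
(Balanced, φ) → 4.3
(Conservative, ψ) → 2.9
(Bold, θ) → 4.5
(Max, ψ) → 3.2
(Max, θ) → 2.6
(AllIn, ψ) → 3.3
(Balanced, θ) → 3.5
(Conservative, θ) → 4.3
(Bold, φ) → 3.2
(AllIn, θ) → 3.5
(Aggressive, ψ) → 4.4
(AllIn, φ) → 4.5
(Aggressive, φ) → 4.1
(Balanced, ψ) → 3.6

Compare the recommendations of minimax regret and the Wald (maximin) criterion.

Column bests: θ=4.5, φ=4.5, ψ=4.4.
Conservative regrets: 0.2, 1.7, 1.5 → max 1.7
Balanced regrets: 1.0, 0.2, 0.8 → max 1.0
Aggressive regrets: 0.7, 0.4, 0.0 → max 0.7
Bold regrets: 0.0, 1.3, 0.1 → max 1.3
AllIn regrets: 1.0, 0.0, 1.1 → max 1.1
Max regrets: 1.9, 1.0, 1.2 → max 1.9
Smallest max regret = 0.7 → Aggressive.
Row minima: Conservative=2.8, Balanced=3.5, Aggressive=3.8, Bold=3.2, AllIn=3.3, Max=2.6
Best worst-case = 3.8 → Aggressive.

minimax regret → Aggressive; maximin → Aggressive (agree)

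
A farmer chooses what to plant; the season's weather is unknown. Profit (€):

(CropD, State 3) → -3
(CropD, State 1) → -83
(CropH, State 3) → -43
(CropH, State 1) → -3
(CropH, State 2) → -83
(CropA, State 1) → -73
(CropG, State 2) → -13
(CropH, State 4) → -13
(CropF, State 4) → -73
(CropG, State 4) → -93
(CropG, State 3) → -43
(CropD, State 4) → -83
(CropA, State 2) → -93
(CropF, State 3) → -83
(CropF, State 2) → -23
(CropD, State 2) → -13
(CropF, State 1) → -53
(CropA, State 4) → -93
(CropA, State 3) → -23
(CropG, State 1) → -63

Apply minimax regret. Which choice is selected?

CropH

Column bests: State 1=-3, State 2=-13, State 3=-3, State 4=-13.
CropF regrets: 50, 10, 80, 60 → max 80
CropA regrets: 70, 80, 20, 80 → max 80
CropG regrets: 60, 0, 40, 80 → max 80
CropH regrets: 0, 70, 40, 0 → max 70
CropD regrets: 80, 0, 0, 70 → max 80
Smallest max regret = 70 → CropH.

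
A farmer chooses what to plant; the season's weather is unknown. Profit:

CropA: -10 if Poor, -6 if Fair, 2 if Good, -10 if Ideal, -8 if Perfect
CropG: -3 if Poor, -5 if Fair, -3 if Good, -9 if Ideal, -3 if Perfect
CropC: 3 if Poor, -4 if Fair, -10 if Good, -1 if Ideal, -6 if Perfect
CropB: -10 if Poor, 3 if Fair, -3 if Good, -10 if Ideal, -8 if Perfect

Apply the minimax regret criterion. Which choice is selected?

Column bests: Poor=3, Fair=3, Good=2, Ideal=-1, Perfect=-3.
CropA regrets: 13, 9, 0, 9, 5 → max 13
CropG regrets: 6, 8, 5, 8, 0 → max 8
CropC regrets: 0, 7, 12, 0, 3 → max 12
CropB regrets: 13, 0, 5, 9, 5 → max 13
Smallest max regret = 8 → CropG.

CropG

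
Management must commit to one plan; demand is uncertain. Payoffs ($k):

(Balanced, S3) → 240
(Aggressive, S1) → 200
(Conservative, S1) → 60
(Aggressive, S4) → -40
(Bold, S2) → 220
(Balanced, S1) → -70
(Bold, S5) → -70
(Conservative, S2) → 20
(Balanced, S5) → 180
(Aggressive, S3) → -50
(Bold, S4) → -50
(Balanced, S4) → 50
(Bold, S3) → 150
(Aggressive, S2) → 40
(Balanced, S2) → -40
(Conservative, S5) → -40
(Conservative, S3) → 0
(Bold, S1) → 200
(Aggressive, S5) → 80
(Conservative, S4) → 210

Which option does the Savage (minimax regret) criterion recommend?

Conservative

Column bests: S1=200, S2=220, S3=240, S4=210, S5=180.
Conservative regrets: 140, 200, 240, 0, 220 → max 240
Balanced regrets: 270, 260, 0, 160, 0 → max 270
Aggressive regrets: 0, 180, 290, 250, 100 → max 290
Bold regrets: 0, 0, 90, 260, 250 → max 260
Smallest max regret = 240 → Conservative.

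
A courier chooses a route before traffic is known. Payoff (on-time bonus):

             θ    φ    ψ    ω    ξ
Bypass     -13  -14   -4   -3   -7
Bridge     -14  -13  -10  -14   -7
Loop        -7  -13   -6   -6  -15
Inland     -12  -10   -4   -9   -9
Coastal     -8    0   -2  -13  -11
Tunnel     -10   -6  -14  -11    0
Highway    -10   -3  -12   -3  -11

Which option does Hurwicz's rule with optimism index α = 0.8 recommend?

Coastal

Bypass: 0.8·(-3) + 0.2·(-14) = -5.2
Bridge: 0.8·(-7) + 0.2·(-14) = -8.4
Loop: 0.8·(-6) + 0.2·(-15) = -7.8
Inland: 0.8·(-4) + 0.2·(-12) = -5.6
Coastal: 0.8·0 + 0.2·(-13) = -2.6
Tunnel: 0.8·0 + 0.2·(-14) = -2.8
Highway: 0.8·(-3) + 0.2·(-12) = -4.8
Highest Hurwicz score = -2.6 → Coastal.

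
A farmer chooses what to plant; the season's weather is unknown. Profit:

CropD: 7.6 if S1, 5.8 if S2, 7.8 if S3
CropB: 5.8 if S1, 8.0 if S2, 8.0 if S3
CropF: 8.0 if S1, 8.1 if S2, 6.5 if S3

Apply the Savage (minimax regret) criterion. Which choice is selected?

CropF

Column bests: S1=8.0, S2=8.1, S3=8.0.
CropD regrets: 0.4, 2.3, 0.2 → max 2.3
CropB regrets: 2.2, 0.1, 0.0 → max 2.2
CropF regrets: 0.0, 0.0, 1.5 → max 1.5
Smallest max regret = 1.5 → CropF.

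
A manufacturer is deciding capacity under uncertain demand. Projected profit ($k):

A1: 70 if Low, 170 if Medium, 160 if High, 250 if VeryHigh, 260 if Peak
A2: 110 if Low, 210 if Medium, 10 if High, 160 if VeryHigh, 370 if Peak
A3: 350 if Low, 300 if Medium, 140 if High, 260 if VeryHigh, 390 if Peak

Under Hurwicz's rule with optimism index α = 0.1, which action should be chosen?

A1: 0.1·260 + 0.9·70 = 89
A2: 0.1·370 + 0.9·10 = 46
A3: 0.1·390 + 0.9·140 = 165
Highest Hurwicz score = 165 → A3.

A3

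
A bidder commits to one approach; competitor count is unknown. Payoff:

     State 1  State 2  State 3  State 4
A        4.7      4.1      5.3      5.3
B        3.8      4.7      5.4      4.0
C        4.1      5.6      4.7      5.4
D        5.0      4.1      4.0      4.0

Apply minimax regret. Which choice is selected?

Column bests: State 1=5.0, State 2=5.6, State 3=5.4, State 4=5.4.
A regrets: 0.3, 1.5, 0.1, 0.1 → max 1.5
B regrets: 1.2, 0.9, 0.0, 1.4 → max 1.4
C regrets: 0.9, 0.0, 0.7, 0.0 → max 0.9
D regrets: 0.0, 1.5, 1.4, 1.4 → max 1.5
Smallest max regret = 0.9 → C.

C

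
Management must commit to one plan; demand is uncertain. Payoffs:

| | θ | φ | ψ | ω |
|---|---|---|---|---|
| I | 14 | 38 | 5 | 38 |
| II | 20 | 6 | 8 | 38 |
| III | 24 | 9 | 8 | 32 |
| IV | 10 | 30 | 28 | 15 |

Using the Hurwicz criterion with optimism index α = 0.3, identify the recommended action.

I: 0.3·38 + 0.7·5 = 14.9
II: 0.3·38 + 0.7·6 = 15.6
III: 0.3·32 + 0.7·8 = 15.2
IV: 0.3·30 + 0.7·10 = 16
Highest Hurwicz score = 16 → IV.

IV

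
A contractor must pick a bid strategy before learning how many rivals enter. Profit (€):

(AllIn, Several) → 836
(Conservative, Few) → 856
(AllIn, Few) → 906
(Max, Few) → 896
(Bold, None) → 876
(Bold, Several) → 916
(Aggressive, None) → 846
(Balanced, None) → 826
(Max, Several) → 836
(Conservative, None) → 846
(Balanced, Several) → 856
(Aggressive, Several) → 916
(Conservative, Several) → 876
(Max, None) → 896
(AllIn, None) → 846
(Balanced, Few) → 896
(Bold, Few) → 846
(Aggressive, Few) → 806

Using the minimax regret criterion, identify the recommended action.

Conservative

Column bests: None=896, Few=906, Several=916.
Conservative regrets: 50, 50, 40 → max 50
Balanced regrets: 70, 10, 60 → max 70
Aggressive regrets: 50, 100, 0 → max 100
Bold regrets: 20, 60, 0 → max 60
AllIn regrets: 50, 0, 80 → max 80
Max regrets: 0, 10, 80 → max 80
Smallest max regret = 50 → Conservative.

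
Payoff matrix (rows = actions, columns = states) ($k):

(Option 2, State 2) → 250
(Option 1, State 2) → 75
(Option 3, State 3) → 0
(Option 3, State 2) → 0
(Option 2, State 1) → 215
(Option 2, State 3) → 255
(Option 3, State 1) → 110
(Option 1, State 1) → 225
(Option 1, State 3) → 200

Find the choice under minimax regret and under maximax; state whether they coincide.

Column bests: State 1=225, State 2=250, State 3=255.
Option 1 regrets: 0, 175, 55 → max 175
Option 2 regrets: 10, 0, 0 → max 10
Option 3 regrets: 115, 250, 255 → max 255
Smallest max regret = 10 → Option 2.
Row maxima: Option 1=225, Option 2=255, Option 3=110
Best best-case = 255 → Option 2.

minimax regret → Option 2; maximax → Option 2 (agree)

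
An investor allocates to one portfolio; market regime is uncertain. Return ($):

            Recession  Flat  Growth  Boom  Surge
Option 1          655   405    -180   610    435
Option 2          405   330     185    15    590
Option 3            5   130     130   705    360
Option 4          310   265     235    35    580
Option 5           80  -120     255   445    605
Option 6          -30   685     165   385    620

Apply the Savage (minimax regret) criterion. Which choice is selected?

Column bests: Recession=655, Flat=685, Growth=255, Boom=705, Surge=620.
Option 1 regrets: 0, 280, 435, 95, 185 → max 435
Option 2 regrets: 250, 355, 70, 690, 30 → max 690
Option 3 regrets: 650, 555, 125, 0, 260 → max 650
Option 4 regrets: 345, 420, 20, 670, 40 → max 670
Option 5 regrets: 575, 805, 0, 260, 15 → max 805
Option 6 regrets: 685, 0, 90, 320, 0 → max 685
Smallest max regret = 435 → Option 1.

Option 1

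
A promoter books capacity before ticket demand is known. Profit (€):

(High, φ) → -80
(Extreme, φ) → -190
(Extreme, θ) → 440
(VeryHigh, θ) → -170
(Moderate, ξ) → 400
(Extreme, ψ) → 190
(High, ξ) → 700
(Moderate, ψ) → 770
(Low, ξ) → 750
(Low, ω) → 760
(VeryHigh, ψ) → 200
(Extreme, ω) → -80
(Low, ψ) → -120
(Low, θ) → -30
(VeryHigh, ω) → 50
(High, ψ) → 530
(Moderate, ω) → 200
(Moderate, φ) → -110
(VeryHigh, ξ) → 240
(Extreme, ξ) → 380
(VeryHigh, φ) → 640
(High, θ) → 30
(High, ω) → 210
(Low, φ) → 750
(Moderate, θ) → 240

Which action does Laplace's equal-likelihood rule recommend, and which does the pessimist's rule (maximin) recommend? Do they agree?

Row averages: Low=422, Moderate=300, High=278, VeryHigh=192, Extreme=148
Highest average = 422 → Low.
Row minima: Low=-120, Moderate=-110, High=-80, VeryHigh=-170, Extreme=-190
Best worst-case = -80 → High.

laplace → Low; maximin → High (disagree)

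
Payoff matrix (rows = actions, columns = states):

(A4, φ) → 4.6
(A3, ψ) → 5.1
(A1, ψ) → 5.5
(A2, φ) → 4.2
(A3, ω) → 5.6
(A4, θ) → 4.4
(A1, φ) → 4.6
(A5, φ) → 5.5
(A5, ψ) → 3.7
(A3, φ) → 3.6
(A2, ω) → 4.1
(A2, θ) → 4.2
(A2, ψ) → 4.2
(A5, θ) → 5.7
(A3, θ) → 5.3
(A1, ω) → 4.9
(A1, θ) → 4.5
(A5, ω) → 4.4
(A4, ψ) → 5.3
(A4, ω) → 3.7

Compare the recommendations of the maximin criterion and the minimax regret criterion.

maximin → A1; minimax regret → A1 (agree)

Row minima: A1=4.5, A2=4.1, A3=3.6, A4=3.7, A5=3.7
Best worst-case = 4.5 → A1.
Column bests: θ=5.7, φ=5.5, ψ=5.5, ω=5.6.
A1 regrets: 1.2, 0.9, 0.0, 0.7 → max 1.2
A2 regrets: 1.5, 1.3, 1.3, 1.5 → max 1.5
A3 regrets: 0.4, 1.9, 0.4, 0.0 → max 1.9
A4 regrets: 1.3, 0.9, 0.2, 1.9 → max 1.9
A5 regrets: 0.0, 0.0, 1.8, 1.2 → max 1.8
Smallest max regret = 1.2 → A1.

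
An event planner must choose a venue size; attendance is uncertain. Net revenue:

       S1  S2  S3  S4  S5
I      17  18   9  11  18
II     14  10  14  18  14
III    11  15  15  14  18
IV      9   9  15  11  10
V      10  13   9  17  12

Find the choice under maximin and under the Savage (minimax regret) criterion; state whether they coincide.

maximin → III; minimax regret → III (agree)

Row minima: I=9, II=10, III=11, IV=9, V=9
Best worst-case = 11 → III.
Column bests: S1=17, S2=18, S3=15, S4=18, S5=18.
I regrets: 0, 0, 6, 7, 0 → max 7
II regrets: 3, 8, 1, 0, 4 → max 8
III regrets: 6, 3, 0, 4, 0 → max 6
IV regrets: 8, 9, 0, 7, 8 → max 9
V regrets: 7, 5, 6, 1, 6 → max 7
Smallest max regret = 6 → III.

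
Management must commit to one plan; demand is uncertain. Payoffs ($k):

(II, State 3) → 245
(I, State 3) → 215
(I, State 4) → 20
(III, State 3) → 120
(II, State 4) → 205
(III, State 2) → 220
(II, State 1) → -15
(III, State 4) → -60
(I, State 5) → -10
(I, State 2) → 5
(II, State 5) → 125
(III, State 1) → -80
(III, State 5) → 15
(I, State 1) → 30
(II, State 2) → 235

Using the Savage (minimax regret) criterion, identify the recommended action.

II

Column bests: State 1=30, State 2=235, State 3=245, State 4=205, State 5=125.
I regrets: 0, 230, 30, 185, 135 → max 230
II regrets: 45, 0, 0, 0, 0 → max 45
III regrets: 110, 15, 125, 265, 110 → max 265
Smallest max regret = 45 → II.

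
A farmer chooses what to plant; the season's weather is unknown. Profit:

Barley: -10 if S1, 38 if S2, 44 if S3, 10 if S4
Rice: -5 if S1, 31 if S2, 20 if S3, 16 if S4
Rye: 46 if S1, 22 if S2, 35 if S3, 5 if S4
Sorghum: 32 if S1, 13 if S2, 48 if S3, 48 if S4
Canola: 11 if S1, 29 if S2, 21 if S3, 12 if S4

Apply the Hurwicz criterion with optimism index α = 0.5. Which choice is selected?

Barley: 0.5·44 + 0.5·(-10) = 17
Rice: 0.5·31 + 0.5·(-5) = 13
Rye: 0.5·46 + 0.5·5 = 25.5
Sorghum: 0.5·48 + 0.5·13 = 30.5
Canola: 0.5·29 + 0.5·11 = 20
Highest Hurwicz score = 30.5 → Sorghum.

Sorghum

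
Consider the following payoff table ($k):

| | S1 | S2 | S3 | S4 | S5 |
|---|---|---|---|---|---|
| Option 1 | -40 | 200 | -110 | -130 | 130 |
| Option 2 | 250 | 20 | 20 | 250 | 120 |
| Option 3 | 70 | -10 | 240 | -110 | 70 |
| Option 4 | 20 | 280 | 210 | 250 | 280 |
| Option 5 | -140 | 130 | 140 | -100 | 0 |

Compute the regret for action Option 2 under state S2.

Best payoff under S2 is 280.
Regret = 280 − 20 = 260.

260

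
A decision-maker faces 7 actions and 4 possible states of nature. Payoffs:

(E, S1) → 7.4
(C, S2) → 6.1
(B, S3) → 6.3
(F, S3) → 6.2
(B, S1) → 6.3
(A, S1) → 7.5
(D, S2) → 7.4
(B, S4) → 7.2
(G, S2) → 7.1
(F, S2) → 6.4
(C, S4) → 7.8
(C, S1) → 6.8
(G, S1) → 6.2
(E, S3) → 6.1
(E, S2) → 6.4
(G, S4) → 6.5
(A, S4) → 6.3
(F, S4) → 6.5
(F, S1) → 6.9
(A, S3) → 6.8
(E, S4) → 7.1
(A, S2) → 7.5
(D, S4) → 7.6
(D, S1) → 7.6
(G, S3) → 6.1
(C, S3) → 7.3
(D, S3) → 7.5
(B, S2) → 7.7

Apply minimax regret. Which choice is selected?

D

Column bests: S1=7.6, S2=7.7, S3=7.5, S4=7.8.
A regrets: 0.1, 0.2, 0.7, 1.5 → max 1.5
B regrets: 1.3, 0.0, 1.2, 0.6 → max 1.3
C regrets: 0.8, 1.6, 0.2, 0.0 → max 1.6
D regrets: 0.0, 0.3, 0.0, 0.2 → max 0.3
E regrets: 0.2, 1.3, 1.4, 0.7 → max 1.4
F regrets: 0.7, 1.3, 1.3, 1.3 → max 1.3
G regrets: 1.4, 0.6, 1.4, 1.3 → max 1.4
Smallest max regret = 0.3 → D.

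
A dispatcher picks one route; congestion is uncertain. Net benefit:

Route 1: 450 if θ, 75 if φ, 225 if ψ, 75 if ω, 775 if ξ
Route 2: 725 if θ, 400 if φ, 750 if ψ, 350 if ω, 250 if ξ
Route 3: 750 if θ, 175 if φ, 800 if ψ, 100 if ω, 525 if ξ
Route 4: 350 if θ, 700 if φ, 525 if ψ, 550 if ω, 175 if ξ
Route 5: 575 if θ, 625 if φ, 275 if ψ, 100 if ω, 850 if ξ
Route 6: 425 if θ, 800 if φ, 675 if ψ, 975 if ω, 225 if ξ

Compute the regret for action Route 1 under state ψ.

575

Best payoff under ψ is 800.
Regret = 800 − 225 = 575.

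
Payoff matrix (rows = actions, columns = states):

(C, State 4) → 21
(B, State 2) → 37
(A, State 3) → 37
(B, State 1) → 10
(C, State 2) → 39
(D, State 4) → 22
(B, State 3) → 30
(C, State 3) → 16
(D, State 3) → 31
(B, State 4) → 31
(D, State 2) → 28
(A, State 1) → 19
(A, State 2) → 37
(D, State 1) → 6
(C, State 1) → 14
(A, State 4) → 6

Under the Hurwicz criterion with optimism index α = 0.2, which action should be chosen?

A: 0.2·37 + 0.8·6 = 12.2
B: 0.2·37 + 0.8·10 = 15.4
C: 0.2·39 + 0.8·14 = 19
D: 0.2·31 + 0.8·6 = 11
Highest Hurwicz score = 19 → C.

C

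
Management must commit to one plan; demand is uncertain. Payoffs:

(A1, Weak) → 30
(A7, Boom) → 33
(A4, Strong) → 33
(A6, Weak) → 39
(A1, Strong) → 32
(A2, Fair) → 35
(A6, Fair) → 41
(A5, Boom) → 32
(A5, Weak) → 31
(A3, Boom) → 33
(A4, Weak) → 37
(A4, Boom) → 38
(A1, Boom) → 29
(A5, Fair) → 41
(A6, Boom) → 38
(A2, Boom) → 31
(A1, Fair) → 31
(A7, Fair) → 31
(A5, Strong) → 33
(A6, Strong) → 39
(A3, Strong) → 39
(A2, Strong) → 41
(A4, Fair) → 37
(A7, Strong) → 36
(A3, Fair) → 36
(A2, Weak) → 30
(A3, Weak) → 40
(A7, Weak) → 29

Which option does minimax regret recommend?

A6

Column bests: Weak=40, Fair=41, Strong=41, Boom=38.
A1 regrets: 10, 10, 9, 9 → max 10
A2 regrets: 10, 6, 0, 7 → max 10
A3 regrets: 0, 5, 2, 5 → max 5
A4 regrets: 3, 4, 8, 0 → max 8
A5 regrets: 9, 0, 8, 6 → max 9
A6 regrets: 1, 0, 2, 0 → max 2
A7 regrets: 11, 10, 5, 5 → max 11
Smallest max regret = 2 → A6.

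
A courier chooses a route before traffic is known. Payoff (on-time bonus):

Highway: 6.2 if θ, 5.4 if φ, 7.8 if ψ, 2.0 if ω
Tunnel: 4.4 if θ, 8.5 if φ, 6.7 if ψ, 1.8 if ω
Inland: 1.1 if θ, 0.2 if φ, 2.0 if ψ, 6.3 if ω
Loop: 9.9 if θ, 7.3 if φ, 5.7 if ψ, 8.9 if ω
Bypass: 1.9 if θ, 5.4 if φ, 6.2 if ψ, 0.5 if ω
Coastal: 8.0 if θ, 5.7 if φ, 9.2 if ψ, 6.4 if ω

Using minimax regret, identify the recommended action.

Coastal

Column bests: θ=9.9, φ=8.5, ψ=9.2, ω=8.9.
Highway regrets: 3.7, 3.1, 1.4, 6.9 → max 6.9
Tunnel regrets: 5.5, 0.0, 2.5, 7.1 → max 7.1
Inland regrets: 8.8, 8.3, 7.2, 2.6 → max 8.8
Loop regrets: 0.0, 1.2, 3.5, 0.0 → max 3.5
Bypass regrets: 8.0, 3.1, 3.0, 8.4 → max 8.4
Coastal regrets: 1.9, 2.8, 0.0, 2.5 → max 2.8
Smallest max regret = 2.8 → Coastal.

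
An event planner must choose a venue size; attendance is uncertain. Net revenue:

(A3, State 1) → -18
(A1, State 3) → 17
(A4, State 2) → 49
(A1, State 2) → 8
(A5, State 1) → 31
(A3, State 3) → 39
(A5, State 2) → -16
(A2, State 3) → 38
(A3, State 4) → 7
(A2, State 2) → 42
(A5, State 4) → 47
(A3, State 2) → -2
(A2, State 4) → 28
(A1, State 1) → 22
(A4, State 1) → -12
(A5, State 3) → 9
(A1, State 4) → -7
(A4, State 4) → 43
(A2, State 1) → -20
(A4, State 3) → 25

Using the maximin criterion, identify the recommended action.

A1

Row minima: A1=-7, A2=-20, A3=-18, A4=-12, A5=-16
Best worst-case = -7 → A1.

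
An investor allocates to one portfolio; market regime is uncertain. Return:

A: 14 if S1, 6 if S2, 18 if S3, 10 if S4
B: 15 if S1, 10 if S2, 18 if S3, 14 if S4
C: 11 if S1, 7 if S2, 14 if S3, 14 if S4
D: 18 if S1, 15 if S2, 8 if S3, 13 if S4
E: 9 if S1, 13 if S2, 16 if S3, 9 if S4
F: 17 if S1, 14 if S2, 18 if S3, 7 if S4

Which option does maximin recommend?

B

Row minima: A=6, B=10, C=7, D=8, E=9, F=7
Best worst-case = 10 → B.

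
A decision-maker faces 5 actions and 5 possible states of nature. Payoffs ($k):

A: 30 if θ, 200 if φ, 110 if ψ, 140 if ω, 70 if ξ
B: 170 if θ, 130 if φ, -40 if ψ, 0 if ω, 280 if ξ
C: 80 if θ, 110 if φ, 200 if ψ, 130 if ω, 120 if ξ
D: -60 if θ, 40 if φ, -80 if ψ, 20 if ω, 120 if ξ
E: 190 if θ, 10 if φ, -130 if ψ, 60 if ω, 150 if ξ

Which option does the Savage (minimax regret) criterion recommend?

Column bests: θ=190, φ=200, ψ=200, ω=140, ξ=280.
A regrets: 160, 0, 90, 0, 210 → max 210
B regrets: 20, 70, 240, 140, 0 → max 240
C regrets: 110, 90, 0, 10, 160 → max 160
D regrets: 250, 160, 280, 120, 160 → max 280
E regrets: 0, 190, 330, 80, 130 → max 330
Smallest max regret = 160 → C.

C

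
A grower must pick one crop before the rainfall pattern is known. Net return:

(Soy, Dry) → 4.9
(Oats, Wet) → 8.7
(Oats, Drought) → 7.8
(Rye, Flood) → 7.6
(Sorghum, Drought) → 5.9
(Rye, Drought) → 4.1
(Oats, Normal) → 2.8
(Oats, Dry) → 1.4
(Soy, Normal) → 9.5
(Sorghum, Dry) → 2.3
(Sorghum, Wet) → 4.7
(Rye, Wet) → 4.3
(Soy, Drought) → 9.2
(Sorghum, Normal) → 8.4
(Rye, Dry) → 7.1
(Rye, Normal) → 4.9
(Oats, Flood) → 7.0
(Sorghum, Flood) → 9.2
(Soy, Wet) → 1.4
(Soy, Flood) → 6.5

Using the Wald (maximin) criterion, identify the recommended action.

Rye

Row minima: Sorghum=2.3, Rye=4.1, Oats=1.4, Soy=1.4
Best worst-case = 4.1 → Rye.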